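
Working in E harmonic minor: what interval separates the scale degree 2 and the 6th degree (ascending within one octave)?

diminished fifth

The scale runs E F# G A B C D#.
Scale degree 2 = F#; degree 6 = C.
From F# to C: 6 semitones over a fifth = diminished.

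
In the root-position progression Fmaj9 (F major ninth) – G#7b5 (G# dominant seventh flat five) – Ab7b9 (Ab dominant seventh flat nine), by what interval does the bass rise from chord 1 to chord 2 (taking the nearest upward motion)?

The roots are F and G#.
F up to G# is 3 semitones, a half step wider than a major second, so the interval is augmented.

augmented 2nd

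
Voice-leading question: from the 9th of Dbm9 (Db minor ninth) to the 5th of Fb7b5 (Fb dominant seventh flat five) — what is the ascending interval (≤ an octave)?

diminished sixth

Dbm9 (Db minor ninth) has Eb as its 9th, and Fb7b5 (Fb dominant seventh flat five) has Cbb as its 5th.
From Eb to Cbb: 7 semitones over a sixth = diminished.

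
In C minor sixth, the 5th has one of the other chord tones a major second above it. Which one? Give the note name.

Cm6: C–Eb–G–A.
The 5th is G. A major second above G is A.
A is the chord's 6th.

A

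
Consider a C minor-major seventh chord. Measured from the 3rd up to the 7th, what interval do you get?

Spelling the chord: C Eb G B.
That puts Eb below B.
Eb up to B is 8 semitones, a half step wider than a perfect fifth, so the interval is augmented.

augmented 5th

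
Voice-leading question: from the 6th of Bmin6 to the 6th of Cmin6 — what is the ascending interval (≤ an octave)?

The 6th of Bmin6 is G#; the 6th of Cmin6 is A.
From G# to A: 1 semitone over a second = minor.

minor 2nd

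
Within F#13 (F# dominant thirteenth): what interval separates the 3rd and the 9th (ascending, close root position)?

Spelling the chord: F#–A#–C#–E–G#–D#.
The 3rd is A# and the 9th is G#.
From A# to G#: 10 semitones over a seventh = minor.

m7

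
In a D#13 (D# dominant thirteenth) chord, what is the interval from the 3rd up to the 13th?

P11

D# dominant thirteenth is spelled D#, F##, A#, C#, E#, B#.
3rd = F##; 13th = B#.
From F## to B# is 17 semitones, exactly the perfect eleventh.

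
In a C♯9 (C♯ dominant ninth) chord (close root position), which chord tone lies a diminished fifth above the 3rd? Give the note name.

Spelling the chord: C♯ E♯ G♯ B D♯.
The 3rd is E♯. A diminished fifth above E♯ is B.
B is the chord's 7th.

B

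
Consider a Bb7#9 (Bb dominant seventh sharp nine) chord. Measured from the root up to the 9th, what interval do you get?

Bb7#9: Bb D F Ab C#.
So we need the interval from Bb up to C#.
From Bb to C#: 15 semitones over a ninth = augmented.

augmented ninth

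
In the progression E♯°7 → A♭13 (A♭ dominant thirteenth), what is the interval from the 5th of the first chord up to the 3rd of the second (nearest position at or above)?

The 5th of E♯°7 is B; the 3rd of A♭13 (A♭ dominant thirteenth) is C.
2 letter names make it a second; at 1 semitone (a half step narrower than major) the quality is minor.

minor second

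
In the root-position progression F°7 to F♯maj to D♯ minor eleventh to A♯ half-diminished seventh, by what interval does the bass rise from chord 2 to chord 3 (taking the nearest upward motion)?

major sixth

The roots are F♯ and D♯.
F♯ up to D♯ spans 6 letter names and 9 semitones — a major sixth.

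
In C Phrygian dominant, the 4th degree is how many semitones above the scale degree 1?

The scale is C Db E F G Ab Bb.
C up to F is a perfect fourth — 5 semitones.

5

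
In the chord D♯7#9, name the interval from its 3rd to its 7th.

diminished 5th

D♯7#9 (D♯ dominant seventh sharp nine) is spelled D♯, F𝄪, A♯, C♯, E𝄪.
So we need the interval from F𝄪 up to C♯.
5 letter names make it a fifth; at 6 semitones (a half step narrower than perfect) the quality is diminished.
That tritone between 3rd and 7th is what gives the dominant seventh its pull toward resolution.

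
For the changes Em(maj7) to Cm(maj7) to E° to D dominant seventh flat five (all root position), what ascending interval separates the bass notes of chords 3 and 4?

minor seventh

The roots are E and D.
E up to D is 10 semitones, a half step narrower than a major seventh, so the interval is minor.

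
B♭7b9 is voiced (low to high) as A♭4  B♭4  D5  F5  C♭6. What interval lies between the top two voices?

Those voices are F5 and C♭6.
From F to C♭: 6 semitones over a fifth = diminished.

diminished 5th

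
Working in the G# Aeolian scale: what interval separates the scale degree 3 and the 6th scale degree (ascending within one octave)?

perfect 4th

G# natural minor: G# A# B C# D# E F#.
Scale degree 3 = B; scale degree 6 = E.
Counting 4 letters and 5 half steps from B gives a perfect fourth.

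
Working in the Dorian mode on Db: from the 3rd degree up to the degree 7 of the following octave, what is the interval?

The scale runs Db Eb Fb Gb Ab Bb Cb.
3rd degree = Fb; degree 7 (up an octave) = Cb.
Counting 12 letters and 19 half steps from Fb gives a perfect twelfth.

perfect twelfth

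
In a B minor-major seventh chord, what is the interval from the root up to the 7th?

B minor-major seventh is spelled B–D–F#–A#.
So we need the interval from B up to A#.
From B to A# is 11 semitones, exactly the major seventh.

major seventh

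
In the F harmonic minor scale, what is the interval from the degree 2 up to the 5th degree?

perfect 4th

Spelling the F harmonic minor scale: F G Ab Bb C Db E.
The degree 2 is G and the 5th degree is C.
Counting 4 letters and 5 half steps from G gives a perfect fourth.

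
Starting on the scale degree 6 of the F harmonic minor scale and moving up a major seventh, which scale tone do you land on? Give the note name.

C

The scale is F G Ab Bb C Db E.
The scale degree 6 is Db; a major seventh above that is C — scale degree 5.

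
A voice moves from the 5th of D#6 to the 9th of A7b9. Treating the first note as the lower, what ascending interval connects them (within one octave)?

diminished second

D#6 has A# as its 5th, and A7b9 has Bb as its 9th.
A# up to Bb is 0 semitones, a whole step narrower than a major second, so the interval is diminished.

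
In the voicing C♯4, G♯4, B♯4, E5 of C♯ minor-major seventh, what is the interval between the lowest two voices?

Those voices are C♯4 and G♯4.
Counting 5 letters and 7 half steps from C♯ gives a perfect fifth.

P5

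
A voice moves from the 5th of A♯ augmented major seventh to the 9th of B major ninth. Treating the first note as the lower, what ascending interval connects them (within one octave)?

diminished sixth

The 5th of A♯ augmented major seventh is E𝄪; the 9th of B major ninth is C♯.
From E𝄪 to C♯: 7 semitones over a sixth = diminished.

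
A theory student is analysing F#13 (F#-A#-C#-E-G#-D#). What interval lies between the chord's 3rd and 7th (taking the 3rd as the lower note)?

So we need the interval from A# up to E.
A# up to E is 6 semitones, a half step narrower than a perfect fifth, so the interval is diminished.
That tritone between 3rd and 7th is what gives the dominant seventh its pull toward resolution.

diminished 5th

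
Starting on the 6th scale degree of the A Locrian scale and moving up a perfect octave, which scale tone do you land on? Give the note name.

The scale is A Bb C D Eb F G.
The 6th scale degree is F; a perfect octave above that is F — scale degree 6.

F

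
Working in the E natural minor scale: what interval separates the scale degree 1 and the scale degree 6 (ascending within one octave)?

minor sixth

E natural minor: E F# G A B C D.
That puts E below C.
E up to C is 8 semitones, a half step narrower than a major sixth, so the interval is minor.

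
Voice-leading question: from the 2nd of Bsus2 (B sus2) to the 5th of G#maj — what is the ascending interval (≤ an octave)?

major second

The 2nd of Bsus2 (B sus2) is C#; the 5th of G#maj is D#.
From C# to D# is 2 semitones, exactly the major second.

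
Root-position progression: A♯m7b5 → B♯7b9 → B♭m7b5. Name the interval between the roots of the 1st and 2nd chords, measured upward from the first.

major second

The roots are A♯ and B♯.
From A♯ to B♯ is 2 semitones, exactly the major second.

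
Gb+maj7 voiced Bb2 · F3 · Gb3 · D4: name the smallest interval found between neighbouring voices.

minor second

Adjacent intervals: Bb2→F3 = perfect fifth; F3→Gb3 = minor second; Gb3→D4 = augmented fifth.
The smallest is F3 to Gb3, a minor second (1 semitone).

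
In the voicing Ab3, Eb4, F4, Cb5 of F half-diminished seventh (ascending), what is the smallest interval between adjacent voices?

major second

Adjacent intervals: Ab3→Eb4 = perfect fifth; Eb4→F4 = major second; F4→Cb5 = diminished fifth.
The smallest is Eb4 to F4, a major second (2 semitones).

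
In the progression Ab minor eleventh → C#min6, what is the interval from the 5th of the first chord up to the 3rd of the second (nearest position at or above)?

augmented unison

Ab minor eleventh has Eb as its 5th, and C#min6 has E as its 3rd.
Eb up to E is 1 semitone, a half step wider than a perfect unison, so the interval is augmented.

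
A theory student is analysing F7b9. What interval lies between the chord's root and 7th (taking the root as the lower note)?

F7b9 is spelled F, A, C, E♭, G♭.
So we need the interval from F up to E♭.
F up to E♭ is 10 semitones, a half step narrower than a major seventh, so the interval is minor.

minor 7th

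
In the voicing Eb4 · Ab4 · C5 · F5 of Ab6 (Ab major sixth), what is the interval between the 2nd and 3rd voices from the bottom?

Those voices are Ab4 and C5.
From Ab to C is 4 semitones, exactly the major third.

major third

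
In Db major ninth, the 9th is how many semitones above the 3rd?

Dbmaj9 (Db major ninth) is spelled Db–F–Ab–C–Eb.
F to Eb is a minor seventh: 10 semitones.

10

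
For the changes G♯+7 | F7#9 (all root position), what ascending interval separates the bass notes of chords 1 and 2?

diminished seventh

The roots are G♯ and F.
7 letter names make it a seventh; at 9 semitones (a whole step narrower than major) the quality is diminished.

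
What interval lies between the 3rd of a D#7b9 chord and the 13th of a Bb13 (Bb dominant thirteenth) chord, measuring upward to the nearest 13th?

D#7b9 has F## as its 3rd, and Bb13 (Bb dominant thirteenth) has G as its 13th.
2 letter names make it a second; at 0 semitones (a whole step narrower than major) the quality is diminished.

d2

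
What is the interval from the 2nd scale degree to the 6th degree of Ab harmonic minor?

diminished 5th

The scale runs Ab Bb Cb Db Eb Fb G.
The 2nd scale degree is Bb and the degree 6 is Fb.
From Bb to Fb: 6 semitones over a fifth = diminished.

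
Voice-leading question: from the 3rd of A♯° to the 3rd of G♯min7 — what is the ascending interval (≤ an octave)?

The 3rd of A♯° is C♯; the 3rd of G♯min7 is B.
C♯ up to B is 10 semitones, a half step narrower than a major seventh, so the interval is minor.

m7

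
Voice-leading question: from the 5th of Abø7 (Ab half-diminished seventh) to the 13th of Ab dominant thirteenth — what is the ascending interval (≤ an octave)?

Abø7 (Ab half-diminished seventh) has Ebb as its 5th, and Ab dominant thirteenth has F as its 13th.
From Ebb to F: 3 semitones over a second = augmented.

A2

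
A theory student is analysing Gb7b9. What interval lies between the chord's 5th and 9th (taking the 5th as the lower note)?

d5

The chord tones of Gb7b9 (Gb dominant seventh flat nine) are Gb Bb Db Fb Abb.
So we need the interval from Db up to Abb.
5 letter names make it a fifth; at 6 semitones (a half step narrower than perfect) the quality is diminished.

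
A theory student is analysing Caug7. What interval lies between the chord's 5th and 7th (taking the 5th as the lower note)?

diminished third

Caug7 is spelled C, E, G#, Bb.
So we need the interval from G# up to Bb.
From G# to Bb: 2 semitones over a third = diminished.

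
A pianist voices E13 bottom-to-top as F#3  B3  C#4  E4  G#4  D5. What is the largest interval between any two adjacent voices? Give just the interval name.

diminished 5th

Adjacent intervals: F#3→B3 = perfect fourth; B3→C#4 = major second; C#4→E4 = minor third; E4→G#4 = major third; G#4→D5 = diminished fifth.
The largest is G#4 to D5, a diminished fifth (6 semitones).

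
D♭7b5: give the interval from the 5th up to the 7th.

D♭ dominant seventh flat five: D♭, F, A𝄫, C♭.
5th = A𝄫; 7th = C♭.
From A𝄫 to C♭ is 4 semitones, exactly the major third.

major 3rd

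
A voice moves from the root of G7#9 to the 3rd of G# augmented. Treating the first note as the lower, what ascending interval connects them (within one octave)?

The root of G7#9 is G; the 3rd of G# augmented is B#.
From G to B#: 5 semitones over a third = augmented.

augmented third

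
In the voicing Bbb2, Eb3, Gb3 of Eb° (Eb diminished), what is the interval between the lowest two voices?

Those voices are Bbb2 and Eb3.
4 letter names make it a fourth; at 6 semitones (a half step wider than perfect) the quality is augmented.

augmented fourth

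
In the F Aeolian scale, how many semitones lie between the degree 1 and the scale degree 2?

2

The scale is F G A♭ B♭ C D♭ E♭.
F up to G is a major second — 2 semitones.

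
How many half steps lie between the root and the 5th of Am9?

7

Spelling the chord: A, C, E, G, B.
A to E is a perfect fifth: 7 semitones.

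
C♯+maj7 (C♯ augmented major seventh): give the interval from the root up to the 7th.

M7

C♯maj7#5: C♯-E♯-G𝄪-B♯.
That puts C♯ below B♯.
From C♯ to B♯ is 11 semitones, exactly the major seventh.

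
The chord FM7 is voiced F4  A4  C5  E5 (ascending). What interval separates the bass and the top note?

major seventh

The outer voices are F4 and E5.
F up to E spans 7 letter names and 11 semitones — a major seventh.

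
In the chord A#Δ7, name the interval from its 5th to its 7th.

major third

A#M7 is spelled A#–C##–E#–G##.
5th = E#; 7th = G##.
From E# to G## is 4 semitones, exactly the major third.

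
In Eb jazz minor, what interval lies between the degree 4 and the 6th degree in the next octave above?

major 10th

Spelling Eb jazz minor: Eb F Gb Ab Bb C D.
So we need the interval from Ab up to C.
Ab up to C spans 10 letter names and 16 semitones — a major tenth.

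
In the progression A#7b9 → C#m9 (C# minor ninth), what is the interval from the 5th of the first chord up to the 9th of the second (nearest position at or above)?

The 5th of A#7b9 is E#; the 9th of C#m9 (C# minor ninth) is D#.
E# up to D# is 10 semitones, a half step narrower than a major seventh, so the interval is minor.

minor 7th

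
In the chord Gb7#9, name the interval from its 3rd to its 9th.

M7

The chord tones of Gb dominant seventh sharp nine are Gb–Bb–Db–Fb–A.
The 3rd is Bb and the 9th is A.
Bb up to A spans 7 letter names and 11 semitones — a major seventh.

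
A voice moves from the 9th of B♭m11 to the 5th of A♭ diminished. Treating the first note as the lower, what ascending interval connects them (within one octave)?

B♭m11 has C as its 9th, and A♭ diminished has E𝄫 as its 5th.
From C to E𝄫: 2 semitones over a third = diminished.

diminished third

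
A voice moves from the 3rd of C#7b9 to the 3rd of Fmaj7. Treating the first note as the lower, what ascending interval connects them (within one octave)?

C#7b9 has E# as its 3rd, and Fmaj7 has A as its 3rd.
From E# to A: 4 semitones over a fourth = diminished.

diminished fourth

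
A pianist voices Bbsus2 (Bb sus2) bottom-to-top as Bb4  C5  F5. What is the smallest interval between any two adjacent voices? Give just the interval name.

major second

Adjacent intervals: Bb4→C5 = major second; C5→F5 = perfect fourth.
The smallest is Bb4 to C5, a major second (2 semitones).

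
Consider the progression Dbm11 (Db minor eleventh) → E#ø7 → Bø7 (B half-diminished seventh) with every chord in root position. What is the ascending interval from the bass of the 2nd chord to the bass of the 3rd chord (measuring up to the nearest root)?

diminished fifth

The roots are E# and B.
E# up to B is 6 semitones, a half step narrower than a perfect fifth, so the interval is diminished.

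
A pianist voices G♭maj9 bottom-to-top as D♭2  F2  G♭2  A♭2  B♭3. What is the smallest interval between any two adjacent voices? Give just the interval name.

minor second

Adjacent intervals: D♭2→F2 = major third; F2→G♭2 = minor second; G♭2→A♭2 = major second; A♭2→B♭3 = major ninth.
The smallest is F2 to G♭2, a minor second (1 semitone).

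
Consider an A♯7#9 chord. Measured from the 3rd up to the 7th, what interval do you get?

A♯ dominant seventh sharp nine: A♯ C𝄪 E♯ G♯ B𝄪.
The 3rd is C𝄪 and the 7th is G♯.
C𝄪 up to G♯ is 6 semitones, a half step narrower than a perfect fifth, so the interval is diminished.

diminished 5th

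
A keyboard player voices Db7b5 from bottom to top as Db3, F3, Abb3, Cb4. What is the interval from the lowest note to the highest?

minor 7th

The outer voices are Db3 and Cb4.
7 letter names make it a seventh; at 10 semitones (a half step narrower than major) the quality is minor.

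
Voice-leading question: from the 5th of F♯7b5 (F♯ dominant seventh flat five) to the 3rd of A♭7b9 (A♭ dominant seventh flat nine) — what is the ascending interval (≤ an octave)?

perfect unison

F♯7b5 (F♯ dominant seventh flat five) has C as its 5th, and A♭7b9 (A♭ dominant seventh flat nine) has C as its 3rd.
From C to C is 0 semitones, exactly the perfect unison.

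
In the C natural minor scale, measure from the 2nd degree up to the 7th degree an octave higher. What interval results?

minor thirteenth

The scale runs C D Eb F G Ab Bb.
The 2nd degree is D and the scale degree 7 (up an octave) is Bb.
13 letter names make it a thirteenth; at 20 semitones (a half step narrower than major) the quality is minor.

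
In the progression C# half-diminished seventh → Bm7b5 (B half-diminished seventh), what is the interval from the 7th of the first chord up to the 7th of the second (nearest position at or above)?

minor 7th

The 7th of C# half-diminished seventh is B; the 7th of Bm7b5 (B half-diminished seventh) is A.
B up to A is 10 semitones, a half step narrower than a major seventh, so the interval is minor.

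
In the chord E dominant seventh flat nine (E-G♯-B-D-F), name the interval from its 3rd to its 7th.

diminished 5th

3rd = G♯; 7th = D.
G♯ up to D is 6 semitones, a half step narrower than a perfect fifth, so the interval is diminished.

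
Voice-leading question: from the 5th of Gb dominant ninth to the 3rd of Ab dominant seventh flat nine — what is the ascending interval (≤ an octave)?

major seventh

Gb dominant ninth has Db as its 5th, and Ab dominant seventh flat nine has C as its 3rd.
Db up to C spans 7 letter names and 11 semitones — a major seventh.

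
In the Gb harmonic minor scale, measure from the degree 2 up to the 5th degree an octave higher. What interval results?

perfect 11th

Spelling the Gb harmonic minor scale: Gb Ab Bbb Cb Db Ebb F.
That puts Ab below Db.
Counting 11 letters and 17 half steps from Ab gives a perfect eleventh.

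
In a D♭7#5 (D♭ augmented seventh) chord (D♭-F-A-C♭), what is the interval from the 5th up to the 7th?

diminished third

So we need the interval from A up to C♭.
3 letter names make it a third; at 2 semitones (a whole step narrower than major) the quality is diminished.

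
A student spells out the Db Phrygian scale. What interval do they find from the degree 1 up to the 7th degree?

Db phrygian: Db Ebb Fb Gb Ab Bbb Cb.
So we need the interval from Db up to Cb.
Db up to Cb is 10 semitones, a half step narrower than a major seventh, so the interval is minor.

minor seventh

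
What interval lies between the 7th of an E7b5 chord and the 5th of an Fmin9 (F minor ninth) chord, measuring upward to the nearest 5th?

minor seventh

E7b5 has D as its 7th, and Fmin9 (F minor ninth) has C as its 5th.
D up to C is 10 semitones, a half step narrower than a major seventh, so the interval is minor.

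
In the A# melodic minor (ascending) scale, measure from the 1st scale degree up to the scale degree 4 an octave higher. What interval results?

perfect eleventh

Spelling the A# melodic minor (ascending) scale: A# B# C# D# E# F## G##.
1st scale degree = A#; scale degree 4 (up an octave) = D#.
Counting 11 letters and 17 half steps from A# gives a perfect eleventh.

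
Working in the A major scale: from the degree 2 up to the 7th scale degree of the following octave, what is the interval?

major 13th

The scale runs A B C# D E F# G#.
That puts B below G#.
B up to G# spans 13 letter names and 21 semitones — a major thirteenth.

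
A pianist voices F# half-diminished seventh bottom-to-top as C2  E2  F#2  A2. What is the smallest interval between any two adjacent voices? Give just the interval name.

Adjacent intervals: C2→E2 = major third; E2→F#2 = major second; F#2→A2 = minor third.
The smallest is E2 to F#2, a major second (2 semitones).

major 2nd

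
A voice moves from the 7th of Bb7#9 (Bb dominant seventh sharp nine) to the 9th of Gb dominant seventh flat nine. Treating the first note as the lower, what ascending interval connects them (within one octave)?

The 7th of Bb7#9 (Bb dominant seventh sharp nine) is Ab; the 9th of Gb dominant seventh flat nine is Abb.
From Ab to Abb: 11 semitones over an octave = diminished.

diminished 8th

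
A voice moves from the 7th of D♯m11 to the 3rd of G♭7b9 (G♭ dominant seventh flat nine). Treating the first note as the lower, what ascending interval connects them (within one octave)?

D♯m11 has C♯ as its 7th, and G♭7b9 (G♭ dominant seventh flat nine) has B♭ as its 3rd.
7 letter names make it a seventh; at 9 semitones (a whole step narrower than major) the quality is diminished.

diminished seventh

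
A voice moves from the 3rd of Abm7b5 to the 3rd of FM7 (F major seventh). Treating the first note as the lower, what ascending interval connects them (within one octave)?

A6

The 3rd of Abm7b5 is Cb; the 3rd of FM7 (F major seventh) is A.
From Cb to A: 10 semitones over a sixth = augmented.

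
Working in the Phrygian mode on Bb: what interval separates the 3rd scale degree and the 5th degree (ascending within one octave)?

Spelling the Phrygian mode on Bb: Bb Cb Db Eb F Gb Ab.
That puts Db below F.
From Db to F is 4 semitones, exactly the major third.

major third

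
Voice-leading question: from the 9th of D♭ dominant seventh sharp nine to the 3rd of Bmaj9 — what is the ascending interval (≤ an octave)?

D♭ dominant seventh sharp nine has E as its 9th, and Bmaj9 has D♯ as its 3rd.
E up to D♯ spans 7 letter names and 11 semitones — a major seventh.

major seventh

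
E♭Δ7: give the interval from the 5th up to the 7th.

major 3rd

E♭M7 (E♭ major seventh) is spelled E♭–G–B♭–D.
So we need the interval from B♭ up to D.
From B♭ to D is 4 semitones, exactly the major third.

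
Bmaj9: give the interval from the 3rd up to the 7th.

Bmaj9 is spelled B D# F# A# C#.
The 3rd is D# and the 7th is A#.
Counting 5 letters and 7 half steps from D# gives a perfect fifth.

perfect 5th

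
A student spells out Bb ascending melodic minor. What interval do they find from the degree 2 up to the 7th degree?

Bb melodic minor: Bb C Db Eb F G A.
That puts C below A.
Counting 6 letters and 9 half steps from C gives a major sixth.

major sixth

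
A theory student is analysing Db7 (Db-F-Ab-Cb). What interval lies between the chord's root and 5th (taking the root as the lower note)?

perfect fifth

That puts Db below Ab.
Counting 5 letters and 7 half steps from Db gives a perfect fifth.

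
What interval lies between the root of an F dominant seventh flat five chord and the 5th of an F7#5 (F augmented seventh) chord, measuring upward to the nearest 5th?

augmented fifth

The root of F dominant seventh flat five is F; the 5th of F7#5 (F augmented seventh) is C♯.
F up to C♯ is 8 semitones, a half step wider than a perfect fifth, so the interval is augmented.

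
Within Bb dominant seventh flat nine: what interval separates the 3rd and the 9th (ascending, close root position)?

The chord tones of Bb7b9 (Bb dominant seventh flat nine) are Bb-D-F-Ab-Cb.
That puts D below Cb.
From D to Cb: 9 semitones over a seventh = diminished.

diminished seventh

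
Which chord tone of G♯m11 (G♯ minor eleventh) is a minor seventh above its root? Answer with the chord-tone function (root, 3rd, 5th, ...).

G♯m11 is spelled G♯-B-D♯-F♯-A♯-C♯.
The root is G♯. A minor seventh above G♯ is F♯.
F♯ is the chord's 7th.

7th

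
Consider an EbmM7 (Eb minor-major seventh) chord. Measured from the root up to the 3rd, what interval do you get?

Ebm(maj7) (Eb minor-major seventh) is spelled Eb–Gb–Bb–D.
So we need the interval from Eb up to Gb.
From Eb to Gb: 3 semitones over a third = minor.

minor 3rd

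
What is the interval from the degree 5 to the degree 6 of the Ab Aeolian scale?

minor second

Spelling the Ab Aeolian scale: Ab Bb Cb Db Eb Fb Gb.
Degree 5 = Eb; 6th scale degree = Fb.
2 letter names make it a second; at 1 semitone (a half step narrower than major) the quality is minor.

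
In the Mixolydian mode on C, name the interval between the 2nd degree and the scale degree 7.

C mixolydian: C D E F G A B♭.
That puts D below B♭.
6 letter names make it a sixth; at 8 semitones (a half step narrower than major) the quality is minor.

minor sixth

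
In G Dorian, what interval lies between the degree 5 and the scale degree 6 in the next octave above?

The scale runs G A B♭ C D E F.
So we need the interval from D up to E.
Counting 9 letters and 14 half steps from D gives a major ninth.

major ninth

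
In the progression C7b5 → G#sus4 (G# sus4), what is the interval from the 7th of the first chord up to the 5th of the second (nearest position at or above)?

C7b5 has Bb as its 7th, and G#sus4 (G# sus4) has D# as its 5th.
From Bb to D#: 5 semitones over a third = augmented.

augmented third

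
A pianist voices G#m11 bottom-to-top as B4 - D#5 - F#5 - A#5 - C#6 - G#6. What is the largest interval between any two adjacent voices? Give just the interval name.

P5

Adjacent intervals: B4→D#5 = major third; D#5→F#5 = minor third; F#5→A#5 = major third; A#5→C#6 = minor third; C#6→G#6 = perfect fifth.
The largest is C#6 to G#6, a perfect fifth (7 semitones).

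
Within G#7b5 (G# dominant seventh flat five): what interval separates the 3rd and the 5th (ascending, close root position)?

The chord tones of G# dominant seventh flat five are G#-B#-D-F#.
So we need the interval from B# up to D.
From B# to D: 2 semitones over a third = diminished.

diminished 3rd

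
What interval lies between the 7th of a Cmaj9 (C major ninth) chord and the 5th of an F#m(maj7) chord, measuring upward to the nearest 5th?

The 7th of Cmaj9 (C major ninth) is B; the 5th of F#m(maj7) is C#.
From B to C# is 2 semitones, exactly the major second.

major second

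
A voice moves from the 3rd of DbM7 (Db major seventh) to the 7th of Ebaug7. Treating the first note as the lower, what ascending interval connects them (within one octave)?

The 3rd of DbM7 (Db major seventh) is F; the 7th of Ebaug7 is Db.
6 letter names make it a sixth; at 8 semitones (a half step narrower than major) the quality is minor.

minor 6th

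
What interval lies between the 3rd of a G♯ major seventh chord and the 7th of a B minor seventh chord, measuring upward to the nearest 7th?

d7

G♯ major seventh has B♯ as its 3rd, and B minor seventh has A as its 7th.
From B♯ to A: 9 semitones over a seventh = diminished.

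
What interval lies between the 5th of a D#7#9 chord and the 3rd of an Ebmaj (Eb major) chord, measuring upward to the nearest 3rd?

diminished seventh

The 5th of D#7#9 is A#; the 3rd of Ebmaj (Eb major) is G.
A# up to G is 9 semitones, a whole step narrower than a major seventh, so the interval is diminished.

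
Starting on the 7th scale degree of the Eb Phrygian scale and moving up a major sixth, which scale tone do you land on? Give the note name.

Bb

The scale is Eb Fb Gb Ab Bb Cb Db.
The 7th scale degree is Db; a major sixth above that is Bb — scale degree 5.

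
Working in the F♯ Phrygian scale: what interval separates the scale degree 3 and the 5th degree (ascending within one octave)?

F♯ phrygian: F♯ G A B C♯ D E.
That puts A below C♯.
Counting 3 letters and 4 half steps from A gives a major third.

major third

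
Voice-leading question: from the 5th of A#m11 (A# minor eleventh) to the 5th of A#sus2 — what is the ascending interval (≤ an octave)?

The 5th of A#m11 (A# minor eleventh) is E#; the 5th of A#sus2 is E#.
Counting 1 letters and 0 half steps from E# gives a perfect unison.

perfect unison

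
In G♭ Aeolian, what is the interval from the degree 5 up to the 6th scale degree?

G♭ natural minor: G♭ A♭ B𝄫 C♭ D♭ E𝄫 F♭.
That puts D♭ below E𝄫.
D♭ up to E𝄫 is 1 semitone, a half step narrower than a major second, so the interval is minor.

minor second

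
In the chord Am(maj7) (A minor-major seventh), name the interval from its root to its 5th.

perfect fifth

A minor-major seventh is spelled A–C–E–G♯.
So we need the interval from A up to E.
A up to E spans 5 letter names and 7 semitones — a perfect fifth.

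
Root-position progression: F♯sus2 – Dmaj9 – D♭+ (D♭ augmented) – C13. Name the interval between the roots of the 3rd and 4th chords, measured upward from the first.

major seventh

The roots are D♭ and C.
Counting 7 letters and 11 half steps from D♭ gives a major seventh.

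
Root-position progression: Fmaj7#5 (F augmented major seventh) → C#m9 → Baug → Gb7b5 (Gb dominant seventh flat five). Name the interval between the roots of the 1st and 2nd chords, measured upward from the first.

augmented fifth

The roots are F and C#.
From F to C#: 8 semitones over a fifth = augmented.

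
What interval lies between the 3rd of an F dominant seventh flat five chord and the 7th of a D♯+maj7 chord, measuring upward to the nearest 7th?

F dominant seventh flat five has A as its 3rd, and D♯+maj7 has C𝄪 as its 7th.
3 letter names make it a third; at 5 semitones (a half step wider than major) the quality is augmented.

augmented 3rd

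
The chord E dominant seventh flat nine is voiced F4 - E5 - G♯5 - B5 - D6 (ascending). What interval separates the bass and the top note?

The outer voices are F4 and D6.
From F to D is 21 semitones, exactly the major thirteenth.

major 13th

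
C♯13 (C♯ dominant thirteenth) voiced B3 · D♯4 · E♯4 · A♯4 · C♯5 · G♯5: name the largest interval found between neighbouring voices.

perfect fifth

Adjacent intervals: B3→D♯4 = major third; D♯4→E♯4 = major second; E♯4→A♯4 = perfect fourth; A♯4→C♯5 = minor third; C♯5→G♯5 = perfect fifth.
The largest is C♯5 to G♯5, a perfect fifth (7 semitones).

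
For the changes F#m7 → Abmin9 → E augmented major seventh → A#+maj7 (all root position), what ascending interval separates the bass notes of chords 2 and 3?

The roots are Ab and E.
Ab up to E is 8 semitones, a half step wider than a perfect fifth, so the interval is augmented.

augmented 5th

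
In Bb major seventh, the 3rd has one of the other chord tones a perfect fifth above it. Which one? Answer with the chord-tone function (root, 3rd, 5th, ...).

The chord tones of BbΔ7 are Bb–D–F–A.
The 3rd is D. A perfect fifth above D is A.
A is the chord's 7th.

7th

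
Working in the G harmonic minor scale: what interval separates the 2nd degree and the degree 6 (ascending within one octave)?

Spelling the G harmonic minor scale: G A Bb C D Eb F#.
2nd degree = A; degree 6 = Eb.
A up to Eb is 6 semitones, a half step narrower than a perfect fifth, so the interval is diminished.

diminished fifth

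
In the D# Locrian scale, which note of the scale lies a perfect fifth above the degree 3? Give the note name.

C#

The scale is D# E F# G# A B C#.
The degree 3 is F#; a perfect fifth above that is C# — scale degree 7.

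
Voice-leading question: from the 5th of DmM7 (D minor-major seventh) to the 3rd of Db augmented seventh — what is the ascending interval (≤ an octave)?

minor sixth

The 5th of DmM7 (D minor-major seventh) is A; the 3rd of Db augmented seventh is F.
6 letter names make it a sixth; at 8 semitones (a half step narrower than major) the quality is minor.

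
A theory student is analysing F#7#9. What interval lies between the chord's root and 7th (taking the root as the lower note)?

minor 7th

Spelling the chord: F#-A#-C#-E-G##.
That puts F# below E.
From F# to E: 10 semitones over a seventh = minor.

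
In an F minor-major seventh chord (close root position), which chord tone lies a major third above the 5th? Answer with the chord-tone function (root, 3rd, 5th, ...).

FmM7 is spelled F, Ab, C, E.
The 5th is C. A major third above C is E.
E is the chord's 7th.

7th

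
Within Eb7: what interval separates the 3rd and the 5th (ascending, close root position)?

minor third

The chord tones of Eb7 (Eb dominant seventh) are Eb-G-Bb-Db.
So we need the interval from G up to Bb.
3 letter names make it a third; at 3 semitones (a half step narrower than major) the quality is minor.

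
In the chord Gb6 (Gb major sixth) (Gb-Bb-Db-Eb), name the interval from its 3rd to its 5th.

3rd = Bb; 5th = Db.
3 letter names make it a third; at 3 semitones (a half step narrower than major) the quality is minor.

minor third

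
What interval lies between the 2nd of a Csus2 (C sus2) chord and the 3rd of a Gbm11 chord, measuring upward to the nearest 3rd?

diminished sixth

Csus2 (C sus2) has D as its 2nd, and Gbm11 has Bbb as its 3rd.
D up to Bbb is 7 semitones, a whole step narrower than a major sixth, so the interval is diminished.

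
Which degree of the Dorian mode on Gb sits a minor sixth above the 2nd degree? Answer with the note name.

Fb

The scale is Gb Ab Bbb Cb Db Eb Fb.
The 2nd degree is Ab; a minor sixth above that is Fb — scale degree 7.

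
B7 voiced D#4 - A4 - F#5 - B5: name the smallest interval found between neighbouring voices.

Adjacent intervals: D#4→A4 = diminished fifth; A4→F#5 = major sixth; F#5→B5 = perfect fourth.
The smallest is F#5 to B5, a perfect fourth (5 semitones).

P4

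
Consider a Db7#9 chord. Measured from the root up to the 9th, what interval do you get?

augmented ninth

Spelling the chord: Db-F-Ab-Cb-E.
So we need the interval from Db up to E.
9 letter names make it a ninth; at 15 semitones (a half step wider than major) the quality is augmented.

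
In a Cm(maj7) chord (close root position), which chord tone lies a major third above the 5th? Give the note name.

Spelling the chord: C-Eb-G-B.
The 5th is G. A major third above G is B.
B is the chord's 7th.

B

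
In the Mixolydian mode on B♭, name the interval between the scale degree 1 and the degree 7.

minor seventh

B♭ mixolydian: B♭ C D E♭ F G A♭.
That puts B♭ below A♭.
7 letter names make it a seventh; at 10 semitones (a half step narrower than major) the quality is minor.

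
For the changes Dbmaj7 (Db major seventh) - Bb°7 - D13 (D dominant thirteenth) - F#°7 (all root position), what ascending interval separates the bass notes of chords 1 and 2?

major sixth

The roots are Db and Bb.
Db up to Bb spans 6 letter names and 9 semitones — a major sixth.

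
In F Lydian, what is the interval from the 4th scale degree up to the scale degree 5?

minor 2nd

Spelling F Lydian: F G A B C D E.
So we need the interval from B up to C.
2 letter names make it a second; at 1 semitone (a half step narrower than major) the quality is minor.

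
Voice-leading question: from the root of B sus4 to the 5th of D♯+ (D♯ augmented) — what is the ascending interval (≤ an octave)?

A7

B sus4 has B as its root, and D♯+ (D♯ augmented) has A𝄪 as its 5th.
From B to A𝄪: 12 semitones over a seventh = augmented.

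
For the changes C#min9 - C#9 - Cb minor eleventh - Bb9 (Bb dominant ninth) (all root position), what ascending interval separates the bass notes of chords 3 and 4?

The roots are Cb and Bb.
From Cb to Bb is 11 semitones, exactly the major seventh.

major 7th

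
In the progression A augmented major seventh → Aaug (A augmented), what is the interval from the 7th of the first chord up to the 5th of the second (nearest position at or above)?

M6

A augmented major seventh has G# as its 7th, and Aaug (A augmented) has E# as its 5th.
From G# to E# is 9 semitones, exactly the major sixth.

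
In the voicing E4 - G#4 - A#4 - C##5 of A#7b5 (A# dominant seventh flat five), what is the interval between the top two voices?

major third

Those voices are A#4 and C##5.
From A# to C## is 4 semitones, exactly the major third.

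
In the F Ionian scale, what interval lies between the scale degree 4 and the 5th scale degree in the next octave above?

major 9th

Spelling the F Ionian scale: F G A Bb C D E.
So we need the interval from Bb up to C.
Counting 9 letters and 14 half steps from Bb gives a major ninth.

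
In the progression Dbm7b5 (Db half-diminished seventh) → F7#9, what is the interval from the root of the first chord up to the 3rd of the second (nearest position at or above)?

A5

Dbm7b5 (Db half-diminished seventh) has Db as its root, and F7#9 has A as its 3rd.
From Db to A: 8 semitones over a fifth = augmented.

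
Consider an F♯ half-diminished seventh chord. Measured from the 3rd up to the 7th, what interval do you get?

F♯ø is spelled F♯ A C E.
The 3rd is A and the 7th is E.
Counting 5 letters and 7 half steps from A gives a perfect fifth.

perfect fifth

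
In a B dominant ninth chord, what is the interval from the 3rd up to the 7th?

diminished fifth

The chord tones of B9 (B dominant ninth) are B, D♯, F♯, A, C♯.
The 3rd is D♯ and the 7th is A.
From D♯ to A: 6 semitones over a fifth = diminished.
This 3–7 tritone is the characteristic tension at the heart of the dominant sound.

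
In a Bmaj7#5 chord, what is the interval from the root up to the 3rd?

major 3rd

B+maj7 (B augmented major seventh) is spelled B–D#–F##–A#.
So we need the interval from B up to D#.
Counting 3 letters and 4 half steps from B gives a major third.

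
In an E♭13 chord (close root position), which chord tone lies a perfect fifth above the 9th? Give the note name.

C

The chord tones of E♭13 are E♭-G-B♭-D♭-F-C.
The 9th is F. A perfect fifth above F is C.
C is the chord's 13th.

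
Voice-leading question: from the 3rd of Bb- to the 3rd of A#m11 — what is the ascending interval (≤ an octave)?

augmented 7th

The 3rd of Bb- is Db; the 3rd of A#m11 is C#.
From Db to C#: 12 semitones over a seventh = augmented.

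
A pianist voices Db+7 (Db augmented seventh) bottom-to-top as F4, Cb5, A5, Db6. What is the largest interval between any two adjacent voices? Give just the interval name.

A6

Adjacent intervals: F4→Cb5 = diminished fifth; Cb5→A5 = augmented sixth; A5→Db6 = diminished fourth.
The largest is Cb5 to A5, an augmented sixth (10 semitones).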